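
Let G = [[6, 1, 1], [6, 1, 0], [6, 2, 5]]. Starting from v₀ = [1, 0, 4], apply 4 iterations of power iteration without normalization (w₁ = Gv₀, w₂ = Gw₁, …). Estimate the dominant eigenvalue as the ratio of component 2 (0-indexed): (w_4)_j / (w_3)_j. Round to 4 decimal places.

w1 = Gv₀ = (6·1 + 1·0 + 1·4; 6·1 + 1·0 + 0·4; 6·1 + 2·0 + 5·4) = (10, 6, 26)
w2 = Gw1 = (6·10 + 1·6 + 1·26; 6·10 + 1·6 + 0·26; 6·10 + 2·6 + 5·26) = (92, 66, 202)
w3 = Gw2 = (820, 618, 1694)
w4 = Gw3 = (7232, 5538, 14626)
Ratio at component: 14626 / 1694 = 8.6340

λ ≈ 8.6340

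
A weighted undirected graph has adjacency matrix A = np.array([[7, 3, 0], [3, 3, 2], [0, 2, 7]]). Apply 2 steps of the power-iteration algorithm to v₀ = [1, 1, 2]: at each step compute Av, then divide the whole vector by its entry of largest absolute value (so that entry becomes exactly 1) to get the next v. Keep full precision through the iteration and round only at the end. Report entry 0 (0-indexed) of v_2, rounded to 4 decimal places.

0.7576

Av0 = (10.00000, 10.00000, 16.00000); divide by 16.00000 → v1 = (0.62500, 0.62500, 1.00000)
Av1 = (6.25000, 5.75000, 8.25000); divide by 8.25000 → v2 = (0.75758, 0.69697, 1.00000)
Requested entry of v2: 100/132 = 0.7576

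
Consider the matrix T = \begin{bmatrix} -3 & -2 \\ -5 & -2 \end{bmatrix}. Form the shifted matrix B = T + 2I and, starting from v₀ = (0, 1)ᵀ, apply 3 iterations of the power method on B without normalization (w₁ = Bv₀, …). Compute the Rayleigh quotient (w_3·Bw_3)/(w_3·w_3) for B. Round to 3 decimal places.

B = T + 2I has rows (-1, -2); (-5, 0)
w1 = Bv₀ = (-2, 0)
w2 = Bw1 = (2, 10)
w3 = Bw2 = (-22, -10)
Bw3 = (42, 110)
w3·Bw3 = -2024; w3·w3 = 584; μ ≈ -2024/584 = -3.466

-3.466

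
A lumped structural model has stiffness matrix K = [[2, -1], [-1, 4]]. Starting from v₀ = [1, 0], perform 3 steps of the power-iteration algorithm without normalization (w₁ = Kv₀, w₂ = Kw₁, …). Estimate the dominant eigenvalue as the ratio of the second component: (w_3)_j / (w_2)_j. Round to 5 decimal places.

4.83333

w1 = Kv₀ = (2·1 + (-1)·0; (-1)·1 + 4·0) = (2, -1)
w2 = Kw1 = (2·2 + (-1)·(-1); (-1)·2 + 4·(-1)) = (5, -6)
w3 = Kw2 = (16, -29)
Ratio at component: -29 / -6 = 4.83333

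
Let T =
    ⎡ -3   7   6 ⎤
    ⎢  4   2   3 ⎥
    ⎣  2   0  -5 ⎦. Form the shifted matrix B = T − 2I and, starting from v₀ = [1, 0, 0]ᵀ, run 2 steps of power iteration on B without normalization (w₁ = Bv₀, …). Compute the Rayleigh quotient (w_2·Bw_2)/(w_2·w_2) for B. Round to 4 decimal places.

μ ≈ -9.3334

B = T − 2I has rows (-5, 7, 6); (4, 0, 3); (2, 0, -7)
w1 = Bv₀ = ((-5)·1 + 7·0 + 6·0; 4·1 + 0·0 + 3·0; 2·1 + 0·0 + (-7)·0) = (-5, 4, 2)
w2 = Bw1 = ((-5)·(-5) + 7·4 + 6·2; 4·(-5) + 0·4 + 3·2; 2·(-5) + 0·4 + (-7)·2) = (65, -14, -24)
Bw2 = (-567, 188, 298)
w2·Bw2 = -46639; w2·w2 = 4997; μ ≈ -46639/4997 = -9.3334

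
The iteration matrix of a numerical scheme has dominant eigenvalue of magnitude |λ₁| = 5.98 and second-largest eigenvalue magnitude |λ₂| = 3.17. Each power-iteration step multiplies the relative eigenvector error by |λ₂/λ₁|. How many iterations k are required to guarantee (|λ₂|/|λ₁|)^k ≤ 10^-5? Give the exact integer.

19

|λ₂/λ₁| = 3.17/5.98 = 0.53010
Need k ≥ ln(10^-5) / ln(0.53010) = -11.5129 / -0.6347 ≈ 18.139
Smallest integer k satisfying the bound: 19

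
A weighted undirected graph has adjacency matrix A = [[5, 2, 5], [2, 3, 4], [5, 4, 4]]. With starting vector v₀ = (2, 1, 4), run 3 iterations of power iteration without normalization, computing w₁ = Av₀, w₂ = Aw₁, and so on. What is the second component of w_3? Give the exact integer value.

w1 = Av₀ = (5·2 + 2·1 + 5·4; 2·2 + 3·1 + 4·4; 5·2 + 4·1 + 4·4) = (32, 23, 30)
w2 = Aw1 = (5·32 + 2·23 + 5·30; 2·32 + 3·23 + 4·30; 5·32 + 4·23 + 4·30) = (356, 253, 372)
w3 = Aw2 = (4146, 2959, 4280)
The requested component of w3 is 2959.

2959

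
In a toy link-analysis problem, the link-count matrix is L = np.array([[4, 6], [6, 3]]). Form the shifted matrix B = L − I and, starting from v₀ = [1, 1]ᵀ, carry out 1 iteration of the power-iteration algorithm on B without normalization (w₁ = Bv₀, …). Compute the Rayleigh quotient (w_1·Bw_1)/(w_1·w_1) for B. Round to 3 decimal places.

B = L − I has rows (3, 6); (6, 2)
w1 = Bv₀ = (9, 8)
Bw1 = (75, 70)
w1·Bw1 = 1235; w1·w1 = 145; μ ≈ 1235/145 = 8.517

μ ≈ 8.517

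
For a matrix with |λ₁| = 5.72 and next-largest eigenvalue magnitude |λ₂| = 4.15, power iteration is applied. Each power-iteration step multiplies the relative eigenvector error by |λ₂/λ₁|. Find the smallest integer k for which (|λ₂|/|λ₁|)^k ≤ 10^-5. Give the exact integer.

|λ₂/λ₁| = 4.15/5.72 = 0.72552
Need k ≥ ln(10^-5) / ln(0.72552) = -11.5129 / -0.3209 ≈ 35.881
Smallest integer k satisfying the bound: 36

36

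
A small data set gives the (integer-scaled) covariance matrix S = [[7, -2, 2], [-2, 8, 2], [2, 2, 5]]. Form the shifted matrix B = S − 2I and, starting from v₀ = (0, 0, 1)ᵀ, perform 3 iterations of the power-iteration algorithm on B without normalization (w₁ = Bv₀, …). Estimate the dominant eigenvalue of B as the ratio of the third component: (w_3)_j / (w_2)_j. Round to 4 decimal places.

μ ≈ 6.0588

B = S − 2I has rows (5, -2, 2); (-2, 6, 2); (2, 2, 3)
w1 = Bv₀ = (2, 2, 3)
w2 = Bw1 = (12, 14, 17)
w3 = Bw2 = (66, 94, 103)
Ratio: 103/17 = 6.0588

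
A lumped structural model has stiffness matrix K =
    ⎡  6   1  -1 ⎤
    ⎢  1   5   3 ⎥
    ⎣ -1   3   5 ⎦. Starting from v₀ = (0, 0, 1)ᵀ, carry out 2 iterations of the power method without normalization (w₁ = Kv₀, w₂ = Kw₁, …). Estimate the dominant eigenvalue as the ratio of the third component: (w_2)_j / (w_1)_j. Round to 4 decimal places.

w1 = Kv₀ = (6·0 + 1·0 + (-1)·1; 1·0 + 5·0 + 3·1; (-1)·0 + 3·0 + 5·1) = (-1, 3, 5)
w2 = Kw1 = (6·(-1) + 1·3 + (-1)·5; 1·(-1) + 5·3 + 3·5; (-1)·(-1) + 3·3 + 5·5) = (-8, 29, 35)
Ratio at component: 35 / 5 = 7.0000

λ ≈ 7.0000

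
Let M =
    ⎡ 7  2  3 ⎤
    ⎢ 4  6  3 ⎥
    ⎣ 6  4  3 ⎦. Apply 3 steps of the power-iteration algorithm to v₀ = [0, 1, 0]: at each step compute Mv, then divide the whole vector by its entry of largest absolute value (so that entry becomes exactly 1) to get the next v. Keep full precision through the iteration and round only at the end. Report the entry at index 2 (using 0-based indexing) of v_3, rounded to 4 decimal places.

Mv0 = (2.00000, 6.00000, 4.00000); divide by 6.00000 → v1 = (0.33333, 1.00000, 0.66667)
Mv1 = (6.33333, 9.33333, 8.00000); divide by 9.33333 → v2 = (0.67857, 1.00000, 0.85714)
Mv2 = (9.32143, 11.28571, 10.64286); divide by 11.28571 → v3 = (0.82595, 1.00000, 0.94304)
Requested entry of v3: 596/632 = 0.9430

0.9430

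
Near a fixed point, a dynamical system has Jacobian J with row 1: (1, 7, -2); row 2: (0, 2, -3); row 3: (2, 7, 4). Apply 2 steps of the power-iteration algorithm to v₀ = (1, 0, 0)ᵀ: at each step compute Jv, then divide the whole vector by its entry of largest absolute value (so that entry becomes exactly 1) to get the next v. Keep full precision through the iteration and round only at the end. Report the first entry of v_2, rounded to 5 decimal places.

-0.30000

Jv0 = (1.000000, 0.000000, 2.000000); divide by 2.000000 → v1 = (0.500000, 0.000000, 1.000000)
Jv1 = (-1.500000, -3.000000, 5.000000); divide by 5.000000 → v2 = (-0.300000, -0.600000, 1.000000)
Requested entry of v2: -3/10 = -0.30000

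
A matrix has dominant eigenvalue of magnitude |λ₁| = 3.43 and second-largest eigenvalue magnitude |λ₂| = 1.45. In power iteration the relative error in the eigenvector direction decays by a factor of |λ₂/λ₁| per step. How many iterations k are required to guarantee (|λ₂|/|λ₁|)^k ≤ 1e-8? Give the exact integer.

|λ₂/λ₁| = 1.45/3.43 = 0.42274
Need k ≥ ln(1e-8) / ln(0.42274) = -18.4207 / -0.8610 ≈ 21.395
Smallest integer k satisfying the bound: 22

22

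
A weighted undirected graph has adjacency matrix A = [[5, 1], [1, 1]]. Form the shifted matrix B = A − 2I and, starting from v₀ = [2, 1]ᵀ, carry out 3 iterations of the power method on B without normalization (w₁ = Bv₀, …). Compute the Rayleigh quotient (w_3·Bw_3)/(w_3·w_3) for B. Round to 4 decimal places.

B = A − 2I has rows (3, 1); (1, -1)
w1 = Bv₀ = (3·2 + 1·1; 1·2 + (-1)·1) = (7, 1)
w2 = Bw1 = (3·7 + 1·1; 1·7 + (-1)·1) = (22, 6)
w3 = Bw2 = (72, 16)
Bw3 = (232, 56)
w3·Bw3 = 17600; w3·w3 = 5440; μ ≈ 17600/5440 = 3.2353

μ ≈ 3.2353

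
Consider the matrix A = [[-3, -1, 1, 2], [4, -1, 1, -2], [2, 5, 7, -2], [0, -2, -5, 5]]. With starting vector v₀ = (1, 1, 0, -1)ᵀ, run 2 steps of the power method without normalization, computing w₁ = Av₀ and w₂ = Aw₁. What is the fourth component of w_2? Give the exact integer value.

w1 = Av₀ = ((-3)·1 + (-1)·1 + 1·0 + 2·(-1); 4·1 + (-1)·1 + 1·0 + (-2)·(-1); 2·1 + 5·1 + 7·0 + (-2)·(-1); 0·1 + (-2)·1 + (-5)·0 + 5·(-1)) = (-6, 5, 9, -7)
w2 = Aw1 = ((-3)·(-6) + (-1)·5 + 1·9 + 2·(-7); 4·(-6) + (-1)·5 + 1·9 + (-2)·(-7); 2·(-6) + 5·5 + 7·9 + (-2)·(-7); 0·(-6) + (-2)·5 + (-5)·9 + 5·(-7)) = (8, -6, 90, -90)
The requested component of w2 is -90.

-90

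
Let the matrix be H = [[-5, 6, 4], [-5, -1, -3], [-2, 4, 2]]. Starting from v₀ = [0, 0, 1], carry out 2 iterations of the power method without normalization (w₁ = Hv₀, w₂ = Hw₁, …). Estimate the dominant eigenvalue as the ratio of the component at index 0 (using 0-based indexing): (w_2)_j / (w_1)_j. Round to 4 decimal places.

-7.5000

w1 = Hv₀ = (4, -3, 2)
w2 = Hw1 = (-30, -23, -16)
Ratio at component: -30 / 4 = -7.5000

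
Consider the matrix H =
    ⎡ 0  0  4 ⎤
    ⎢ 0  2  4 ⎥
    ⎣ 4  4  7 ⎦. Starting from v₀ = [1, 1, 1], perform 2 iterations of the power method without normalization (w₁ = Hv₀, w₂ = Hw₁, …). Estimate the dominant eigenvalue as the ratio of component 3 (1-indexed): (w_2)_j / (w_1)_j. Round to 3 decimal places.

w1 = Hv₀ = (0·1 + 0·1 + 4·1; 0·1 + 2·1 + 4·1; 4·1 + 4·1 + 7·1) = (4, 6, 15)
w2 = Hw1 = (0·4 + 0·6 + 4·15; 0·4 + 2·6 + 4·15; 4·4 + 4·6 + 7·15) = (60, 72, 145)
Ratio at component: 145 / 15 = 9.667

9.667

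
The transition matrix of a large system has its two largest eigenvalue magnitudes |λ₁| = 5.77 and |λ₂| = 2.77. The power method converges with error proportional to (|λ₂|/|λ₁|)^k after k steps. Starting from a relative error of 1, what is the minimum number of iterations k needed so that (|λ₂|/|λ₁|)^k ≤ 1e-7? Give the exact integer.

22

|λ₂/λ₁| = 2.77/5.77 = 0.48007
Need k ≥ ln(1e-7) / ln(0.48007) = -16.1181 / -0.7338 ≈ 21.965
Smallest integer k satisfying the bound: 22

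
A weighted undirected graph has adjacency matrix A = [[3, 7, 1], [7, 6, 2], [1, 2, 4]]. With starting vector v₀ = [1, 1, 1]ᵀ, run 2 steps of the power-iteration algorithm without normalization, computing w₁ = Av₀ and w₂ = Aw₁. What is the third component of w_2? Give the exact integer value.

69

w1 = Av₀ = (11, 15, 7)
w2 = Aw1 = (145, 181, 69)
The requested component of w2 is 69.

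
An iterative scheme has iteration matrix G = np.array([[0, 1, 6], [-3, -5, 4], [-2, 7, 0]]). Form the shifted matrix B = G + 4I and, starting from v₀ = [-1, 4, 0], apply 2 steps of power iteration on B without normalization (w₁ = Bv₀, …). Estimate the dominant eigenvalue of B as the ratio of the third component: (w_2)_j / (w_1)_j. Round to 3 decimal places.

3.767

B = G + 4I has rows (4, 1, 6); (-3, -1, 4); (-2, 7, 4)
w1 = Bv₀ = (0, -1, 30)
w2 = Bw1 = (179, 121, 113)
Ratio: 113/30 = 3.767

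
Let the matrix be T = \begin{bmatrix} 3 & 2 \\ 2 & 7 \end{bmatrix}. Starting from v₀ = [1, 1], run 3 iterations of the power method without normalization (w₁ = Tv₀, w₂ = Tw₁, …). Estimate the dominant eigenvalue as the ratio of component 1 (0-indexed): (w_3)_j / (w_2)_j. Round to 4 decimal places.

λ ≈ 7.9041

w1 = Tv₀ = (5, 9)
w2 = Tw1 = (33, 73)
w3 = Tw2 = (245, 577)
Ratio at component: 577 / 73 = 7.9041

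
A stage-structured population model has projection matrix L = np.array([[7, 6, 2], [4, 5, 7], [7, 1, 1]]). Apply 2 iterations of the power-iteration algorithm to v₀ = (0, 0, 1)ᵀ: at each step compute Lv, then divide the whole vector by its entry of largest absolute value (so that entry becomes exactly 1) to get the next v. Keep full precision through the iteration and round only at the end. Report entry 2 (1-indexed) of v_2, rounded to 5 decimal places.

0.86207

Lv0 = (2.000000, 7.000000, 1.000000); divide by 7.000000 → v1 = (0.285714, 1.000000, 0.142857)
Lv1 = (8.285714, 7.142857, 3.142857); divide by 8.285714 → v2 = (1.000000, 0.862069, 0.379310)
Requested entry of v2: 50/58 = 0.86207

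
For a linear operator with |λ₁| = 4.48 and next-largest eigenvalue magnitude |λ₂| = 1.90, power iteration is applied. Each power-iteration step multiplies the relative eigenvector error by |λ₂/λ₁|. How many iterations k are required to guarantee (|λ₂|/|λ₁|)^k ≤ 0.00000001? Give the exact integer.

|λ₂/λ₁| = 1.90/4.48 = 0.42411
Need k ≥ ln(0.00000001) / ln(0.42411) = -18.4207 / -0.8578 ≈ 21.475
Smallest integer k satisfying the bound: 22

22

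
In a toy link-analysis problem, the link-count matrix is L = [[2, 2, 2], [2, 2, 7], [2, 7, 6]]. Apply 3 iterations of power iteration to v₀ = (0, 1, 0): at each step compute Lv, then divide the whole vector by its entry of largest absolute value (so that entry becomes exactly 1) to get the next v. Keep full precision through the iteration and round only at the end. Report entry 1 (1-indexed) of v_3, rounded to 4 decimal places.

0.3462

Lv0 = (2.00000, 2.00000, 7.00000); divide by 7.00000 → v1 = (0.28571, 0.28571, 1.00000)
Lv1 = (3.14286, 8.14286, 8.57143); divide by 8.57143 → v2 = (0.36667, 0.95000, 1.00000)
Lv2 = (4.63333, 9.63333, 13.38333); divide by 13.38333 → v3 = (0.34620, 0.71980, 1.00000)
Requested entry of v3: 278/803 = 0.3462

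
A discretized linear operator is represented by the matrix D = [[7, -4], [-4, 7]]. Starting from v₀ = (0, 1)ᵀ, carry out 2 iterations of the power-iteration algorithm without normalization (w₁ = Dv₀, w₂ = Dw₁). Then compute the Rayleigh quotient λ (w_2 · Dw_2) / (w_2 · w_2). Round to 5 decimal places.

λ ≈ 10.95598

w1 = Dv₀ = (-4, 7)
w2 = Dw1 = (-56, 65)
Dw2 = (-652, 679)
w2·Dw2 = (-56)·(-652) + 65·679 = 80647; w2·w2 = (-56)·(-56) + 65·65 = 7361
λ ≈ 80647/7361 = 10.95598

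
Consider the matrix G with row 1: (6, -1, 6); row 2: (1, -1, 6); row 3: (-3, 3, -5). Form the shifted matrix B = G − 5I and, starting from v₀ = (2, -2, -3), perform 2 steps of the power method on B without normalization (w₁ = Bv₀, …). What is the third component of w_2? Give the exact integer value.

B = G − 5I has rows (1, -1, 6); (1, -6, 6); (-3, 3, -10)
w1 = Bv₀ = (1·2 + (-1)·(-2) + 6·(-3); 1·2 + (-6)·(-2) + 6·(-3); (-3)·2 + 3·(-2) + (-10)·(-3)) = (-14, -4, 18)
w2 = Bw1 = (1·(-14) + (-1)·(-4) + 6·18; 1·(-14) + (-6)·(-4) + 6·18; (-3)·(-14) + 3·(-4) + (-10)·18) = (98, 118, -150)
Requested component of w2: -150

-150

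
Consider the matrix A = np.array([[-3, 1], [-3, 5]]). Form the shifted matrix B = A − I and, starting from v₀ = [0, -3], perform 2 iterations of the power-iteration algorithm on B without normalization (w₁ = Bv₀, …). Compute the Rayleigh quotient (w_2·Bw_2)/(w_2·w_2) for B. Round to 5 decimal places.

μ ≈ 4.00000

B = A − I has rows (-4, 1); (-3, 4)
w1 = Bv₀ = (-3, -12)
w2 = Bw1 = (0, -39)
Bw2 = (-39, -156)
w2·Bw2 = 6084; w2·w2 = 1521; μ ≈ 6084/1521 = 4.00000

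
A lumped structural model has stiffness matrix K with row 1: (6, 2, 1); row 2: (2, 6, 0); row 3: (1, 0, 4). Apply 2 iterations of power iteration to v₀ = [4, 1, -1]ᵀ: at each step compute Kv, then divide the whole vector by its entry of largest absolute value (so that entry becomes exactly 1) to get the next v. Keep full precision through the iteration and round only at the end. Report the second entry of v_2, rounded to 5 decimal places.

Kv0 = (25.000000, 14.000000, 0.000000); divide by 25.000000 → v1 = (1.000000, 0.560000, 0.000000)
Kv1 = (7.120000, 5.360000, 1.000000); divide by 7.120000 → v2 = (1.000000, 0.752809, 0.140449)
Requested entry of v2: 134/178 = 0.75281

0.75281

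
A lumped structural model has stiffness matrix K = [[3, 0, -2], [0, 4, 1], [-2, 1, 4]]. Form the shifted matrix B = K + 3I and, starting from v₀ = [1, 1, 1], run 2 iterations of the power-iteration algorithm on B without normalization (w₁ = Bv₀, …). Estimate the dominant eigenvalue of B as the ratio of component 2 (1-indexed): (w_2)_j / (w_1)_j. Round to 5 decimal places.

B = K + 3I has rows (6, 0, -2); (0, 7, 1); (-2, 1, 7)
w1 = Bv₀ = (6·1 + 0·1 + (-2)·1; 0·1 + 7·1 + 1·1; (-2)·1 + 1·1 + 7·1) = (4, 8, 6)
w2 = Bw1 = (6·4 + 0·8 + (-2)·6; 0·4 + 7·8 + 1·6; (-2)·4 + 1·8 + 7·6) = (12, 62, 42)
Ratio: 62/8 = 7.75000

μ ≈ 7.75000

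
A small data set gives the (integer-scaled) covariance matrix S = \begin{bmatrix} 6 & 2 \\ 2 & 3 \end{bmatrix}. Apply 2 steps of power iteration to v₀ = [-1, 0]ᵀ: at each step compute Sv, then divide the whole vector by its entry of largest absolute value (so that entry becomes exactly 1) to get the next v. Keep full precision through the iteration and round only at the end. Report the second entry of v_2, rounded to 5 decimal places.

0.45000

Sv0 = (-6.000000, -2.000000); divide by -6.000000 → v1 = (1.000000, 0.333333)
Sv1 = (6.666667, 3.000000); divide by 6.666667 → v2 = (1.000000, 0.450000)
Requested entry of v2: -18/-40 = 0.45000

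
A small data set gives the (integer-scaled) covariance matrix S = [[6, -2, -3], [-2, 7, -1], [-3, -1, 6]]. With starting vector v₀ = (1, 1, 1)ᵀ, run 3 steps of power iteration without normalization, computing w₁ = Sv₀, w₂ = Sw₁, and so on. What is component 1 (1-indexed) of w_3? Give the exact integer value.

w1 = Sv₀ = (1, 4, 2)
w2 = Sw1 = (-8, 24, 5)
w3 = Sw2 = (-111, 179, 30)
The requested component of w3 is -111.

-111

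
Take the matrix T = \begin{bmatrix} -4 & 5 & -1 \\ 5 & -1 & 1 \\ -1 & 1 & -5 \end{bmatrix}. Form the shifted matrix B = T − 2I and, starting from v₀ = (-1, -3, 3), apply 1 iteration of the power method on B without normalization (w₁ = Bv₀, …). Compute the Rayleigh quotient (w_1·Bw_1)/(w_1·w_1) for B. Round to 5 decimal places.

-8.90305

B = T − 2I has rows (-6, 5, -1); (5, -3, 1); (-1, 1, -7)
w1 = Bv₀ = (-12, 7, -23)
Bw1 = (130, -104, 180)
w1·Bw1 = -6428; w1·w1 = 722; μ ≈ -6428/722 = -8.90305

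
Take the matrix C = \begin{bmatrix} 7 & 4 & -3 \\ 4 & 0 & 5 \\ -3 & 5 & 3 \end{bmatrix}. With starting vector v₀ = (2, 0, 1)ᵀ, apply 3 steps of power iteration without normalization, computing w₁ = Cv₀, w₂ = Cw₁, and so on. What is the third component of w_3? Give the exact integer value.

-200

w1 = Cv₀ = (7·2 + 4·0 + (-3)·1; 4·2 + 0·0 + 5·1; (-3)·2 + 5·0 + 3·1) = (11, 13, -3)
w2 = Cw1 = (7·11 + 4·13 + (-3)·(-3); 4·11 + 0·13 + 5·(-3); (-3)·11 + 5·13 + 3·(-3)) = (138, 29, 23)
w3 = Cw2 = (1013, 667, -200)
The requested component of w3 is -200.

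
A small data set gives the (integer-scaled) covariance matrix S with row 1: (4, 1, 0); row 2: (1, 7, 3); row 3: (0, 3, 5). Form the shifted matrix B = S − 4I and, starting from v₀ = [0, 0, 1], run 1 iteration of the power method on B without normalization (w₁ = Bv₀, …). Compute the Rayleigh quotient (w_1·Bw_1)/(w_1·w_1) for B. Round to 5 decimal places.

B = S − 4I has rows (0, 1, 0); (1, 3, 3); (0, 3, 1)
w1 = Bv₀ = (0, 3, 1)
Bw1 = (3, 12, 10)
w1·Bw1 = 46; w1·w1 = 10; μ ≈ 46/10 = 4.60000

4.60000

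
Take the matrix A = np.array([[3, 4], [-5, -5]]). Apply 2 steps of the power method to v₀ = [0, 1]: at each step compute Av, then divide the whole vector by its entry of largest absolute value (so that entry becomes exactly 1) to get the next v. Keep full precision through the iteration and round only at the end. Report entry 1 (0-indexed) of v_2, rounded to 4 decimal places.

-0.6250

Av0 = (4.00000, -5.00000); divide by -5.00000 → v1 = (-0.80000, 1.00000)
Av1 = (1.60000, -1.00000); divide by 1.60000 → v2 = (1.00000, -0.62500)
Requested entry of v2: 5/-8 = -0.6250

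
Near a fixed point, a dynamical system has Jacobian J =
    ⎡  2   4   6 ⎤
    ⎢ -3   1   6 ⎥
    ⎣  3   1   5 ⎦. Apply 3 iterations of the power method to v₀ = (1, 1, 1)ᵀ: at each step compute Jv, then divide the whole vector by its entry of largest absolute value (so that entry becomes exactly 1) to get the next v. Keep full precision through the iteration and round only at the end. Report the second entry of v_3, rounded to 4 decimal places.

Jv0 = (12.00000, 4.00000, 9.00000); divide by 12.00000 → v1 = (1.00000, 0.33333, 0.75000)
Jv1 = (7.83333, 1.83333, 7.08333); divide by 7.83333 → v2 = (1.00000, 0.23404, 0.90426)
Jv2 = (8.36170, 2.65957, 7.75532); divide by 8.36170 → v3 = (1.00000, 0.31807, 0.92748)
Requested entry of v3: 250/786 = 0.3181

0.3181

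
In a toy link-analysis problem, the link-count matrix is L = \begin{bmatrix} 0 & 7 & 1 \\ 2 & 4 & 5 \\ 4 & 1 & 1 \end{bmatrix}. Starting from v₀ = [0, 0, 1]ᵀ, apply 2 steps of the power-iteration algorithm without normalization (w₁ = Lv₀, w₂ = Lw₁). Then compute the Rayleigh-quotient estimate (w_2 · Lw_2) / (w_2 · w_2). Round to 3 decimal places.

w1 = Lv₀ = (0·0 + 7·0 + 1·1; 2·0 + 4·0 + 5·1; 4·0 + 1·0 + 1·1) = (1, 5, 1)
w2 = Lw1 = (0·1 + 7·5 + 1·1; 2·1 + 4·5 + 5·1; 4·1 + 1·5 + 1·1) = (36, 27, 10)
Lw2 = (199, 230, 181)
w2·Lw2 = 36·199 + 27·230 + 10·181 = 15184; w2·w2 = 36·36 + 27·27 + 10·10 = 2125
λ ≈ 15184/2125 = 7.145

λ ≈ 7.145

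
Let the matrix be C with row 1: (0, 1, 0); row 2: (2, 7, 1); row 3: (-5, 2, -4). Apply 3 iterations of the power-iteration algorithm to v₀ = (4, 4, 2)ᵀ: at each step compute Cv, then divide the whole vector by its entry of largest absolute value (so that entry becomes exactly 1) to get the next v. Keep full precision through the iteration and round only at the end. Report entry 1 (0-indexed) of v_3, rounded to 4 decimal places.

1.0000

Cv0 = (4.00000, 38.00000, -20.00000); divide by 38.00000 → v1 = (0.10526, 1.00000, -0.52632)
Cv1 = (1.00000, 6.68421, 3.57895); divide by 6.68421 → v2 = (0.14961, 1.00000, 0.53543)
Cv2 = (1.00000, 7.83465, -0.88976); divide by 7.83465 → v3 = (0.12764, 1.00000, -0.11357)
Requested entry of v3: 1990/1990 = 1.0000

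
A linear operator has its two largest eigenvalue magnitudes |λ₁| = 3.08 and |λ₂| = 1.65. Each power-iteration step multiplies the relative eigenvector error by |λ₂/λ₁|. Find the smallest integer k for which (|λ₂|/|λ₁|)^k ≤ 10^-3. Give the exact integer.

|λ₂/λ₁| = 1.65/3.08 = 0.53571
Need k ≥ ln(10^-3) / ln(0.53571) = -6.9078 / -0.6242 ≈ 11.067
Smallest integer k satisfying the bound: 12

12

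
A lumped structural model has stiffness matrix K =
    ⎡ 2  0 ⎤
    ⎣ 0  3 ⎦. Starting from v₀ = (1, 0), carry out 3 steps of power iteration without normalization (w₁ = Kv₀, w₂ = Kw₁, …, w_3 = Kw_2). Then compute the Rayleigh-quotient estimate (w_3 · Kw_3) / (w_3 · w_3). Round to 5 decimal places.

w1 = Kv₀ = (2, 0)
w2 = Kw1 = (4, 0)
w3 = Kw2 = (8, 0)
Kw3 = (16, 0)
w3·Kw3 = 8·16 + 0·0 = 128; w3·w3 = 8·8 + 0·0 = 64
λ ≈ 128/64 = 2.00000

λ ≈ 2.00000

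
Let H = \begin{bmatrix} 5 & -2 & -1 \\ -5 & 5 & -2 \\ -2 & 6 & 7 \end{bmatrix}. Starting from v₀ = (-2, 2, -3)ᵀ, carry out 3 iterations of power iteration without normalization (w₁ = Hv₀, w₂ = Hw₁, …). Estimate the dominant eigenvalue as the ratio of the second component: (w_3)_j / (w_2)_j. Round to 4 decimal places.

λ ≈ 6.1487

w1 = Hv₀ = (5·(-2) + (-2)·2 + (-1)·(-3); (-5)·(-2) + 5·2 + (-2)·(-3); (-2)·(-2) + 6·2 + 7·(-3)) = (-11, 26, -5)
w2 = Hw1 = (5·(-11) + (-2)·26 + (-1)·(-5); (-5)·(-11) + 5·26 + (-2)·(-5); (-2)·(-11) + 6·26 + 7·(-5)) = (-102, 195, 143)
w3 = Hw2 = (-1043, 1199, 2375)
Ratio at component: 1199 / 195 = 6.1487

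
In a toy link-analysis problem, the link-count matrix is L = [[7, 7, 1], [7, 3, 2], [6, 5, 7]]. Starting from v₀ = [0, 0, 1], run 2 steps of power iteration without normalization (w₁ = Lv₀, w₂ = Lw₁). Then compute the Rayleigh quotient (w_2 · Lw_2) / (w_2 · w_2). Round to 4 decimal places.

w1 = Lv₀ = (7·0 + 7·0 + 1·1; 7·0 + 3·0 + 2·1; 6·0 + 5·0 + 7·1) = (1, 2, 7)
w2 = Lw1 = (7·1 + 7·2 + 1·7; 7·1 + 3·2 + 2·7; 6·1 + 5·2 + 7·7) = (28, 27, 65)
Lw2 = (450, 407, 758)
w2·Lw2 = 28·450 + 27·407 + 65·758 = 72859; w2·w2 = 28·28 + 27·27 + 65·65 = 5738
λ ≈ 72859/5738 = 12.6976

λ ≈ 12.6976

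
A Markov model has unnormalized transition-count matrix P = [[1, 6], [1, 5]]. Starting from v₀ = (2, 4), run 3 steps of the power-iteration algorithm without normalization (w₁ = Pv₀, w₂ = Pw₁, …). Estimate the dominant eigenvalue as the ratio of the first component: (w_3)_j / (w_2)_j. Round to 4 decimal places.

w1 = Pv₀ = (1·2 + 6·4; 1·2 + 5·4) = (26, 22)
w2 = Pw1 = (1·26 + 6·22; 1·26 + 5·22) = (158, 136)
w3 = Pw2 = (974, 838)
Ratio at component: 974 / 158 = 6.1646

6.1646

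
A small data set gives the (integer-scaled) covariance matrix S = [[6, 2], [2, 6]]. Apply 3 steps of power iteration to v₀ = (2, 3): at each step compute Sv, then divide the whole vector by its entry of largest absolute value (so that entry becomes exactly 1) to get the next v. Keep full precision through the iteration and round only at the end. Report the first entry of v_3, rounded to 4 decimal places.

Sv0 = (18.00000, 22.00000); divide by 22.00000 → v1 = (0.81818, 1.00000)
Sv1 = (6.90909, 7.63636); divide by 7.63636 → v2 = (0.90476, 1.00000)
Sv2 = (7.42857, 7.80952); divide by 7.80952 → v3 = (0.95122, 1.00000)
Requested entry of v3: 1248/1312 = 0.9512

0.9512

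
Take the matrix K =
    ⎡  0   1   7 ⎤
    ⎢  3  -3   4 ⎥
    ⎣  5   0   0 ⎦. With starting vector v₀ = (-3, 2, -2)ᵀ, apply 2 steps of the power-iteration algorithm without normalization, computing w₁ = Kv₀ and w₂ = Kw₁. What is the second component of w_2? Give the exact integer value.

w1 = Kv₀ = (-12, -23, -15)
w2 = Kw1 = (-128, -27, -60)
The requested component of w2 is -27.

-27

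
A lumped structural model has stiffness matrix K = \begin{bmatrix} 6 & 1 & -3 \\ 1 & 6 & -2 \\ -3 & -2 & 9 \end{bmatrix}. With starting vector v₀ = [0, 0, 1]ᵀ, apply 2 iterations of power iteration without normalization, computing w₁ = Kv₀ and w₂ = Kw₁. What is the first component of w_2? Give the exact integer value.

w1 = Kv₀ = (6·0 + 1·0 + (-3)·1; 1·0 + 6·0 + (-2)·1; (-3)·0 + (-2)·0 + 9·1) = (-3, -2, 9)
w2 = Kw1 = (6·(-3) + 1·(-2) + (-3)·9; 1·(-3) + 6·(-2) + (-2)·9; (-3)·(-3) + (-2)·(-2) + 9·9) = (-47, -33, 94)
The requested component of w2 is -47.

-47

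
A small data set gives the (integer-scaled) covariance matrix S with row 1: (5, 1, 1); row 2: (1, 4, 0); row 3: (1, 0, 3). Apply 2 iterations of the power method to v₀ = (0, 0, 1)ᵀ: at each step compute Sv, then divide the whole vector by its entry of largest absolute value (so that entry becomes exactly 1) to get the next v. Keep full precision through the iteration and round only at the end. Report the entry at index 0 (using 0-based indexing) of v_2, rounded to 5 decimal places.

Sv0 = (1.000000, 0.000000, 3.000000); divide by 3.000000 → v1 = (0.333333, 0.000000, 1.000000)
Sv1 = (2.666667, 0.333333, 3.333333); divide by 3.333333 → v2 = (0.800000, 0.100000, 1.000000)
Requested entry of v2: 8/10 = 0.80000

0.80000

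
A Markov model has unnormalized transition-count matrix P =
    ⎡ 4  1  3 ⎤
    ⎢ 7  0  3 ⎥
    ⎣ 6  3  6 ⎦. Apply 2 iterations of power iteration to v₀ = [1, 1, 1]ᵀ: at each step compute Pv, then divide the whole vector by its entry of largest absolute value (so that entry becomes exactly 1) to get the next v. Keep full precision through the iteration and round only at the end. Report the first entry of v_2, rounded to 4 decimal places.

Pv0 = (8.00000, 10.00000, 15.00000); divide by 15.00000 → v1 = (0.53333, 0.66667, 1.00000)
Pv1 = (5.80000, 6.73333, 11.20000); divide by 11.20000 → v2 = (0.51786, 0.60119, 1.00000)
Requested entry of v2: 87/168 = 0.5179

0.5179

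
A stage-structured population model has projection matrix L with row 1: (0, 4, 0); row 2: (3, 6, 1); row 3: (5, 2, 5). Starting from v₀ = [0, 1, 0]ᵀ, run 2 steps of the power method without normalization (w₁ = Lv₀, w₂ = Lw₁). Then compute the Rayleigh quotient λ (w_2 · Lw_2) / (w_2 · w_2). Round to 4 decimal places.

9.0000

w1 = Lv₀ = (4, 6, 2)
w2 = Lw1 = (24, 50, 42)
Lw2 = (200, 414, 430)
w2·Lw2 = 24·200 + 50·414 + 42·430 = 43560; w2·w2 = 24·24 + 50·50 + 42·42 = 4840
λ ≈ 43560/4840 = 9.0000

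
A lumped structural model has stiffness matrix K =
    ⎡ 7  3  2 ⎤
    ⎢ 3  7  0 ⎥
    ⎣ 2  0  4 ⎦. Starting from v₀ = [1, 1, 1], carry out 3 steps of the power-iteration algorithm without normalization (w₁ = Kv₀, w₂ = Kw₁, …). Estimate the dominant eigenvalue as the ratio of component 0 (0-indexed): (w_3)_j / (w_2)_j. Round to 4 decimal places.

λ ≈ 10.2857

w1 = Kv₀ = (12, 10, 6)
w2 = Kw1 = (126, 106, 48)
w3 = Kw2 = (1296, 1120, 444)
Ratio at component: 1296 / 126 = 10.2857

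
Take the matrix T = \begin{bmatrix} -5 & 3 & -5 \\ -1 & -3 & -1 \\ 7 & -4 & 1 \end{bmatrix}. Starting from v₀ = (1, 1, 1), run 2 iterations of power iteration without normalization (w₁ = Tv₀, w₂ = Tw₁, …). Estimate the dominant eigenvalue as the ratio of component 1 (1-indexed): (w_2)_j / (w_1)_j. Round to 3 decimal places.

w1 = Tv₀ = (-7, -5, 4)
w2 = Tw1 = (0, 18, -25)
Ratio at component: 0 / -7 = 0.000

λ ≈ 0.000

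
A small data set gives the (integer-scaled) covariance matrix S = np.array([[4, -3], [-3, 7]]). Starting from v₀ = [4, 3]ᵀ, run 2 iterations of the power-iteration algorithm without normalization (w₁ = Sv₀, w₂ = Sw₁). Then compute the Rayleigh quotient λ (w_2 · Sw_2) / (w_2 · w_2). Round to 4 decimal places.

w1 = Sv₀ = (7, 9)
w2 = Sw1 = (1, 42)
Sw2 = (-122, 291)
w2·Sw2 = 1·(-122) + 42·291 = 12100; w2·w2 = 1·1 + 42·42 = 1765
λ ≈ 12100/1765 = 6.8555

λ ≈ 6.8555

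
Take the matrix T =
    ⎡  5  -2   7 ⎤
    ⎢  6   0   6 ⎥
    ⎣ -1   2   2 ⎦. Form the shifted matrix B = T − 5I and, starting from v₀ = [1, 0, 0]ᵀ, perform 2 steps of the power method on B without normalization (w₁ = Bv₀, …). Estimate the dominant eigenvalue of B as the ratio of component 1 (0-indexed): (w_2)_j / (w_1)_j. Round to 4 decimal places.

B = T − 5I has rows (0, -2, 7); (6, -5, 6); (-1, 2, -3)
w1 = Bv₀ = (0, 6, -1)
w2 = Bw1 = (-19, -36, 15)
Ratio: -36/6 = -6.0000

-6.0000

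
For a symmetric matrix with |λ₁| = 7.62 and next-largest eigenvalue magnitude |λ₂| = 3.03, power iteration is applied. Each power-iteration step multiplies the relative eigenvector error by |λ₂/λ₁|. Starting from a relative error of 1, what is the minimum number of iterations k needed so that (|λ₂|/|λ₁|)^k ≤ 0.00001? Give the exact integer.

13

|λ₂/λ₁| = 3.03/7.62 = 0.39764
Need k ≥ ln(0.00001) / ln(0.39764) = -11.5129 / -0.9222 ≈ 12.484
Smallest integer k satisfying the bound: 13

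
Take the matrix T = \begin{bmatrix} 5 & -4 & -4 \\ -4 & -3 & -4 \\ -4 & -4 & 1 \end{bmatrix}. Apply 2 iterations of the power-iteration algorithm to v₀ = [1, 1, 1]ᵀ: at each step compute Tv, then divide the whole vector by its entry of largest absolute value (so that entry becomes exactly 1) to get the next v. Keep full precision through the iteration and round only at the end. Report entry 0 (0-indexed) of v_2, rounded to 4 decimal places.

Tv0 = (-3.00000, -11.00000, -7.00000); divide by -11.00000 → v1 = (0.27273, 1.00000, 0.63636)
Tv1 = (-5.18182, -6.63636, -4.45455); divide by -6.63636 → v2 = (0.78082, 1.00000, 0.67123)
Requested entry of v2: 57/73 = 0.7808

0.7808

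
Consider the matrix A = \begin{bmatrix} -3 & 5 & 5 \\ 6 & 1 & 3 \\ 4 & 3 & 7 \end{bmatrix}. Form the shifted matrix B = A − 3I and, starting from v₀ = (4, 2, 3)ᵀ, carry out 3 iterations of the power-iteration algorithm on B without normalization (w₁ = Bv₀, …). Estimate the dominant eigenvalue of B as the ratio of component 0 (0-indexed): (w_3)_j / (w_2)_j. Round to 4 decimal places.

μ ≈ -1.5178

B = A − 3I has rows (-6, 5, 5); (6, -2, 3); (4, 3, 4)
w1 = Bv₀ = (1, 29, 34)
w2 = Bw1 = (309, 50, 227)
w3 = Bw2 = (-469, 2435, 2294)
Ratio: -469/309 = -1.5178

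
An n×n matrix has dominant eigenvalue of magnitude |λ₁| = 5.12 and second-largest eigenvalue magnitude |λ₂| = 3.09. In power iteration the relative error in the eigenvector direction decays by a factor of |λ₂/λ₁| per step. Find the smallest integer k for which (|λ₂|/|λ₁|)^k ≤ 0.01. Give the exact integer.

|λ₂/λ₁| = 3.09/5.12 = 0.60352
Need k ≥ ln(0.01) / ln(0.60352) = -4.6052 / -0.5050 ≈ 9.119
Smallest integer k satisfying the bound: 10

10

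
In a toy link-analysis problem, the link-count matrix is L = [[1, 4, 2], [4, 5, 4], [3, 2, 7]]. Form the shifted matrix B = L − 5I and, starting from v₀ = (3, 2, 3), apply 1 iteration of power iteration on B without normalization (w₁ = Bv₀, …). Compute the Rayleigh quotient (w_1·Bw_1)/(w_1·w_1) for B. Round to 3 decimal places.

4.268

B = L − 5I has rows (-4, 4, 2); (4, 0, 4); (3, 2, 2)
w1 = Bv₀ = ((-4)·3 + 4·2 + 2·3; 4·3 + 0·2 + 4·3; 3·3 + 2·2 + 2·3) = (2, 24, 19)
Bw1 = (126, 84, 92)
w1·Bw1 = 4016; w1·w1 = 941; μ ≈ 4016/941 = 4.268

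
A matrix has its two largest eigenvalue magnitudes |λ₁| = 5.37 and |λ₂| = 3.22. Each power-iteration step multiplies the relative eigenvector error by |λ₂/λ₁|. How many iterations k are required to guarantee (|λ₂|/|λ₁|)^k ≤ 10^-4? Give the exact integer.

|λ₂/λ₁| = 3.22/5.37 = 0.59963
Need k ≥ ln(10^-4) / ln(0.59963) = -9.2103 / -0.5114 ≈ 18.008
Smallest integer k satisfying the bound: 19

19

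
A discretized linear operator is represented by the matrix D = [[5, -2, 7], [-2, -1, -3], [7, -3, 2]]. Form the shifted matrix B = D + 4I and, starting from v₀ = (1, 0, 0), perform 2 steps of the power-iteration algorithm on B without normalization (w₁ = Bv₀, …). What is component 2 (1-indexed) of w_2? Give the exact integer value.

B = D + 4I has rows (9, -2, 7); (-2, 3, -3); (7, -3, 6)
w1 = Bv₀ = (9·1 + (-2)·0 + 7·0; (-2)·1 + 3·0 + (-3)·0; 7·1 + (-3)·0 + 6·0) = (9, -2, 7)
w2 = Bw1 = (9·9 + (-2)·(-2) + 7·7; (-2)·9 + 3·(-2) + (-3)·7; 7·9 + (-3)·(-2) + 6·7) = (134, -45, 111)
Requested component of w2: -45

-45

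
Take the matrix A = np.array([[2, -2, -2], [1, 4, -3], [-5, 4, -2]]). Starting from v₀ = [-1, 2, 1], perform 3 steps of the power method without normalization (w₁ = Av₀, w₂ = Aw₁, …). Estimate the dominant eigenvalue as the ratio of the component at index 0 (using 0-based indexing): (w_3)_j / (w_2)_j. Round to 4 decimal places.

2.3913

w1 = Av₀ = (2·(-1) + (-2)·2 + (-2)·1; 1·(-1) + 4·2 + (-3)·1; (-5)·(-1) + 4·2 + (-2)·1) = (-8, 4, 11)
w2 = Aw1 = (2·(-8) + (-2)·4 + (-2)·11; 1·(-8) + 4·4 + (-3)·11; (-5)·(-8) + 4·4 + (-2)·11) = (-46, -25, 34)
w3 = Aw2 = (-110, -248, 62)
Ratio at component: -110 / -46 = 2.3913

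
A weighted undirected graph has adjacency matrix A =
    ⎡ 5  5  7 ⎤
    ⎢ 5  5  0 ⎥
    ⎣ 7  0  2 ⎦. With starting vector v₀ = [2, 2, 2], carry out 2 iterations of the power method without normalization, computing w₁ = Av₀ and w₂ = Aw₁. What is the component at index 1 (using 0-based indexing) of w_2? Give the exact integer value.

w1 = Av₀ = (34, 20, 18)
w2 = Aw1 = (396, 270, 274)
The requested component of w2 is 270.

270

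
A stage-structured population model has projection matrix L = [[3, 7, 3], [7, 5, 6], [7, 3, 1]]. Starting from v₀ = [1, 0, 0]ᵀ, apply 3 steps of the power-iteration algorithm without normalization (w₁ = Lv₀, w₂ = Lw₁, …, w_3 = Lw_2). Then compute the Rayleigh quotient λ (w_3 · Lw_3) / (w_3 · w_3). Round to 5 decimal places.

w1 = Lv₀ = (3·1 + 7·0 + 3·0; 7·1 + 5·0 + 6·0; 7·1 + 3·0 + 1·0) = (3, 7, 7)
w2 = Lw1 = (3·3 + 7·7 + 3·7; 7·3 + 5·7 + 6·7; 7·3 + 3·7 + 1·7) = (79, 98, 49)
w3 = Lw2 = (1070, 1337, 896)
Lw3 = (15257, 19551, 12397)
w3·Lw3 = 1070·15257 + 1337·19551 + 896·12397 = 53572389; w3·w3 = 1070·1070 + 1337·1337 + 896·896 = 3735285
λ ≈ 53572389/3735285 = 14.34225

14.34225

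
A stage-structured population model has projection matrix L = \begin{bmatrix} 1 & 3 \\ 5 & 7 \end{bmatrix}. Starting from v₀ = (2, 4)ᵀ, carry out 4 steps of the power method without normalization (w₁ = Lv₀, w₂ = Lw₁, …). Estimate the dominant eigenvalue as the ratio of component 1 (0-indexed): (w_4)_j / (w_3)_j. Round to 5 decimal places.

w1 = Lv₀ = (1·2 + 3·4; 5·2 + 7·4) = (14, 38)
w2 = Lw1 = (1·14 + 3·38; 5·14 + 7·38) = (128, 336)
w3 = Lw2 = (1136, 2992)
w4 = Lw3 = (10112, 26624)
Ratio at component: 26624 / 2992 = 8.89840

λ ≈ 8.89840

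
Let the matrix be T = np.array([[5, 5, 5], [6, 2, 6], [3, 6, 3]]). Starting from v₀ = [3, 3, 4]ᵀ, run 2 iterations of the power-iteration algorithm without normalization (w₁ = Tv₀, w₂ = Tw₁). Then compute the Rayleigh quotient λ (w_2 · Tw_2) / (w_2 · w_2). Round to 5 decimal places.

13.66797

w1 = Tv₀ = (50, 48, 39)
w2 = Tw1 = (685, 630, 555)
Tw2 = (9350, 8700, 7500)
w2·Tw2 = 685·9350 + 630·8700 + 555·7500 = 16048250; w2·w2 = 685·685 + 630·630 + 555·555 = 1174150
λ ≈ 16048250/1174150 = 13.66797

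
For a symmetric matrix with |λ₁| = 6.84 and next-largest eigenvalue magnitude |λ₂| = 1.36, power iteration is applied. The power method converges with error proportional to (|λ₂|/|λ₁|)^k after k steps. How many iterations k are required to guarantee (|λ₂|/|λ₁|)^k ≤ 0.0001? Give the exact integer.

|λ₂/λ₁| = 1.36/6.84 = 0.19883
Need k ≥ ln(0.0001) / ln(0.19883) = -9.2103 / -1.6153 ≈ 5.702
Smallest integer k satisfying the bound: 6

6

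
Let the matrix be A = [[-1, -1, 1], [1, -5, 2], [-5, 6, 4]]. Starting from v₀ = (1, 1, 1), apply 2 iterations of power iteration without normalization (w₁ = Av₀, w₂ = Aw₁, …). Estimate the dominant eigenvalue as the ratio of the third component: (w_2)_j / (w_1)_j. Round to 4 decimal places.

λ ≈ 2.6000

w1 = Av₀ = (-1, -2, 5)
w2 = Aw1 = (8, 19, 13)
Ratio at component: 13 / 5 = 2.6000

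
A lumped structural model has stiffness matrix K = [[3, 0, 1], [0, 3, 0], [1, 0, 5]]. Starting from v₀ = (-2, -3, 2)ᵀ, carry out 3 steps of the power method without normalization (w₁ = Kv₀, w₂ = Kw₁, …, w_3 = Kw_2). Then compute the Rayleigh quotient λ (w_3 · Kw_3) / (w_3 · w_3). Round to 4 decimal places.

4.8471

w1 = Kv₀ = (3·(-2) + 0·(-3) + 1·2; 0·(-2) + 3·(-3) + 0·2; 1·(-2) + 0·(-3) + 5·2) = (-4, -9, 8)
w2 = Kw1 = (3·(-4) + 0·(-9) + 1·8; 0·(-4) + 3·(-9) + 0·8; 1·(-4) + 0·(-9) + 5·8) = (-4, -27, 36)
w3 = Kw2 = (24, -81, 176)
Kw3 = (248, -243, 904)
w3·Kw3 = 24·248 + (-81)·(-243) + 176·904 = 184739; w3·w3 = 24·24 + (-81)·(-81) + 176·176 = 38113
λ ≈ 184739/38113 = 4.8471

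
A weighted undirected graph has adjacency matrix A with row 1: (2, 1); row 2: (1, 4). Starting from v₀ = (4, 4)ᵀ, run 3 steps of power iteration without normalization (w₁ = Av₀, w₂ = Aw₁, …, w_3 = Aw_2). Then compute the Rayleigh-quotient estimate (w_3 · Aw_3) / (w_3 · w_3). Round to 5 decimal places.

λ ≈ 4.41317

w1 = Av₀ = (12, 20)
w2 = Aw1 = (44, 92)
w3 = Aw2 = (180, 412)
Aw3 = (772, 1828)
w3·Aw3 = 180·772 + 412·1828 = 892096; w3·w3 = 180·180 + 412·412 = 202144
λ ≈ 892096/202144 = 4.41317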